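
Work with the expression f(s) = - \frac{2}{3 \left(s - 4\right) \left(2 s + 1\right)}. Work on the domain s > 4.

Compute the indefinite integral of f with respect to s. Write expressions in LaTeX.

F(s) = - \frac{2 \log{\left(s - 4 \right)}}{27} + \frac{2 \log{\left(s + \frac{1}{2} \right)}}{27} + C

Factor the denominator (3 \left(s - 4\right) \left(2 s + 1\right)) and decompose: f = \frac{4}{27 \left(2 s + 1\right)} - \frac{2}{27 \left(s - 4\right)}; each piece integrates to a log, atan, or power term.
Check: d/ds[- \frac{2 \log{\left(s - 4 \right)}}{27} + \frac{2 \log{\left(s + \frac{1}{2} \right)}}{27}] = - \frac{2}{6 s^{2} - 21 s - 12}, which equals f(s).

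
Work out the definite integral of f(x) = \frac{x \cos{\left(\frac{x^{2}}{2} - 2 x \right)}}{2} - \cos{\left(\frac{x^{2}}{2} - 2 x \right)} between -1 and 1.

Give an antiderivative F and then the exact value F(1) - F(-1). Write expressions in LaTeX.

The substitution u = \frac{x^{2}}{2} - 2 x works: f is exactly (dF/du)*(du/dx) for that inner function.
F(x) = \frac{\sin{\left(\frac{x^{2}}{2} - 2 x \right)}}{2} is an antiderivative of f.
Check: d/dx[\frac{\sin{\left(\frac{x^{2}}{2} - 2 x \right)}}{2}] = \frac{x \cos{\left(\frac{x^{2}}{2} - 2 x \right)}}{2} - \cos{\left(\frac{x^{2}}{2} - 2 x \right)} = f(x).
F(1) = - \frac{\sin{\left(\frac{3}{2} \right)}}{2}; F(-1) = \frac{\sin{\left(\frac{5}{2} \right)}}{2}.
Integral = F(1) - F(-1) = - \frac{\sin{\left(\frac{3}{2} \right)}}{2} - \frac{\sin{\left(\frac{5}{2} \right)}}{2}.

Antiderivative: F(x) = \frac{\sin{\left(\frac{x^{2}}{2} - 2 x \right)}}{2}; value = - \frac{\sin{\left(\frac{3}{2} \right)}}{2} - \frac{\sin{\left(\frac{5}{2} \right)}}{2}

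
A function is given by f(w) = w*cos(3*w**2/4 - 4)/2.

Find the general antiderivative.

The substitution u = 3*w**2/4 - 4 works: f is exactly (dF/du)*(du/dw) for that inner function.
Check: d/dw[sin(3*w**2/4 - 4)/3] = w*cos(3*w**2/4 - 4)/2 = f(w).

F(w) = sin(3*w**2/4 - 4)/3 + C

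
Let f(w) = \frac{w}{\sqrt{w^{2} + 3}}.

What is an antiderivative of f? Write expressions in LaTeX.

The substitution u = w^{2} + 3 works: f is exactly (dF/du)*(du/dw) for that inner function.
Check: d/dw[\sqrt{w^{2} + 3}] = \frac{w}{\sqrt{w^{2} + 3}} = f(w).

An antiderivative is F(w) = \sqrt{w^{2} + 3}.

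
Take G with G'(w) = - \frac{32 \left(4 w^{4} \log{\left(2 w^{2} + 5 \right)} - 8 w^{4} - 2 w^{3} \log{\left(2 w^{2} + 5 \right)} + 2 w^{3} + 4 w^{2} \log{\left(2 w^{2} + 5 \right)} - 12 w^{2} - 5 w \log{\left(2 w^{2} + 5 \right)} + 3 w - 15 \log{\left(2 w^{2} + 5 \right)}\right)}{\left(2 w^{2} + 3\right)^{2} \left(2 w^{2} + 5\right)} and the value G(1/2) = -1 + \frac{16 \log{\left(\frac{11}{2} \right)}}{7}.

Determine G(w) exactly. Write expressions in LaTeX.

G(w) = \frac{16 w \log{\left(2 w^{2} + 5 \right)}}{w^{2} + \frac{3}{2}} - 1 - \frac{4 \log{\left(2 w^{2} + 5 \right)}}{w^{2} + \frac{3}{2}}

A candidate passes only if d/dw[G] lands on the given G'(w) exactly.
A general antiderivative is \frac{4 \left(4 w - 1\right) \log{\left(2 w^{2} + 5 \right)}}{w^{2} + \frac{3}{2}} + C.
The condition gives C = -1 + \frac{16 \log{\left(\frac{11}{2} \right)}}{7} - (\frac{16 \log{\left(\frac{11}{2} \right)}}{7}) = -1.
So G(w) = \frac{16 w \log{\left(2 w^{2} + 5 \right)}}{w^{2} + \frac{3}{2}} - 1 - \frac{4 \log{\left(2 w^{2} + 5 \right)}}{w^{2} + \frac{3}{2}}.
Check: d/dw[\frac{16 w \log{\left(2 w^{2} + 5 \right)}}{w^{2} + \frac{3}{2}} - 1 - \frac{4 \log{\left(2 w^{2} + 5 \right)}}{w^{2} + \frac{3}{2}}] = \frac{- 128 w^{4} \log{\left(2 w^{2} + 5 \right)} + 256 w^{4} + 64 w^{3} \log{\left(2 w^{2} + 5 \right)} - 64 w^{3} - 128 w^{2} \log{\left(2 w^{2} + 5 \right)} + 384 w^{2} + 160 w \log{\left(2 w^{2} + 5 \right)} - 96 w + 480 \log{\left(2 w^{2} + 5 \right)}}{8 w^{6} + 44 w^{4} + 78 w^{2} + 45}, which equals G'(w).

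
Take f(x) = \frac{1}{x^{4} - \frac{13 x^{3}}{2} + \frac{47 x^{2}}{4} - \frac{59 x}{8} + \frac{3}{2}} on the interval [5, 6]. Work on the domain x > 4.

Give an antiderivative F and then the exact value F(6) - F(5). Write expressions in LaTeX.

Factor the denominator (\left(x - 4\right) \left(2 x - 3\right) \left(2 x - 1\right)^{2}) and decompose: f = \frac{36}{49 \left(2 x - 1\right)} + \frac{8}{7 \left(2 x - 1\right)^{2}} - \frac{4}{5 \left(2 x - 3\right)} + \frac{8}{245 \left(x - 4\right)}; each piece integrates to a log, atan, or power term.
F(x) = \frac{8 \log{\left(x - 4 \right)}}{245} - \frac{2 \log{\left(x - \frac{3}{2} \right)}}{5} + \frac{18 \log{\left(x - \frac{1}{2} \right)}}{49} - \frac{8}{28 x - 14} is an antiderivative of f.
Check: d/dx[\frac{8 \log{\left(x - 4 \right)}}{245} - \frac{2 \log{\left(x - \frac{3}{2} \right)}}{5} + \frac{18 \log{\left(x - \frac{1}{2} \right)}}{49} - \frac{8}{28 x - 14}] = \frac{8}{8 x^{4} - 52 x^{3} + 94 x^{2} - 59 x + 12}, which equals f(x).
F(6) = - \frac{2 \log{\left(\frac{9}{2} \right)}}{5} - \frac{4}{77} + \frac{8 \log{\left(2 \right)}}{245} + \frac{18 \log{\left(\frac{11}{2} \right)}}{49}; F(5) = - \frac{2 \log{\left(\frac{7}{2} \right)}}{5} - \frac{4}{63} + \frac{18 \log{\left(\frac{9}{2} \right)}}{49}.
Integral = F(6) - F(5) = - \frac{188 \log{\left(\frac{9}{2} \right)}}{245} + \frac{8}{693} + \frac{8 \log{\left(2 \right)}}{245} + \frac{2 \log{\left(\frac{7}{2} \right)}}{5} + \frac{18 \log{\left(\frac{11}{2} \right)}}{49}.

Antiderivative: F(x) = \frac{8 \log{\left(x - 4 \right)}}{245} - \frac{2 \log{\left(x - \frac{3}{2} \right)}}{5} + \frac{18 \log{\left(x - \frac{1}{2} \right)}}{49} - \frac{8}{28 x - 14}; value = - \frac{188 \log{\left(\frac{9}{2} \right)}}{245} + \frac{8}{693} + \frac{8 \log{\left(2 \right)}}{245} + \frac{2 \log{\left(\frac{7}{2} \right)}}{5} + \frac{18 \log{\left(\frac{11}{2} \right)}}{49}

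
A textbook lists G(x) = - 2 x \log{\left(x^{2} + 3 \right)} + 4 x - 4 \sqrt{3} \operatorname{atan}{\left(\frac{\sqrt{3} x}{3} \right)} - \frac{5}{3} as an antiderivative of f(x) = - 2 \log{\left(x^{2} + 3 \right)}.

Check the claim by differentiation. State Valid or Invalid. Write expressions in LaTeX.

Valid. The derivative of G reproduces f.

d/dx[G] = - 2 \log{\left(x^{2} + 3 \right)}
This equals f(x) exactly, so the claim holds.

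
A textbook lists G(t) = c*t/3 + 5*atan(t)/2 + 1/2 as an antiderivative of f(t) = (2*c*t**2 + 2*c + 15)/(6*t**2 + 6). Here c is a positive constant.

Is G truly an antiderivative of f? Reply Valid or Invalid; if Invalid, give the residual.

d/dt[G] = (2*c*t**2 + 2*c + 15)/(6*t**2 + 6)
This equals f(t) exactly, so the claim holds.

Valid. The derivative of G reproduces f.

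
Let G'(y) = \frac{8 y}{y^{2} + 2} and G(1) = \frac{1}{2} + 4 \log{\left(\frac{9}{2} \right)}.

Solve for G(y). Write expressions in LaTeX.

G'(y) matches the chain-rule pattern g'(h)*h' with inner function h(y) = \frac{3 y^{2}}{2} + 3; substituting u = h(y) collapses the integral.
A general antiderivative is 4 \log{\left(\frac{3 y^{2}}{2} + 3 \right)} + C.
The condition gives C = \frac{1}{2} + 4 \log{\left(\frac{9}{2} \right)} - (4 \log{\left(\frac{9}{2} \right)}) = \frac{1}{2}.
So G(y) = 4 \log{\left(\frac{3 y^{2}}{2} + 3 \right)} + \frac{1}{2}.
Check: d/dy[4 \log{\left(\frac{3 y^{2}}{2} + 3 \right)} + \frac{1}{2}] = \frac{8 y}{y^{2} + 2} = G'(y).

G(y) = 4 \log{\left(\frac{3 y^{2}}{2} + 3 \right)} + \frac{1}{2}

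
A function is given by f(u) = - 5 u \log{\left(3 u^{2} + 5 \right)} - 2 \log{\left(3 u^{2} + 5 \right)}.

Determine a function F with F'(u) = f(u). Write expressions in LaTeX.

The integrand splits into summands that can be handled one at a time.
Check: d/du[- \frac{5 u^{2} \log{\left(3 u^{2} + 5 \right)}}{2} + \frac{5 u^{2}}{2} - 2 u \log{\left(3 u^{2} + 5 \right)} + 4 u - \frac{25 \log{\left(u^{2} + \frac{5}{3} \right)}}{6} - \frac{4 \sqrt{15} \operatorname{atan}{\left(\frac{\sqrt{15} u}{5} \right)}}{3}] = - 5 u \log{\left(3 u^{2} + 5 \right)} - 2 \log{\left(3 u^{2} + 5 \right)} = f(u).

An antiderivative is F(u) = - \frac{5 u^{2} \log{\left(3 u^{2} + 5 \right)}}{2} + \frac{5 u^{2}}{2} - 2 u \log{\left(3 u^{2} + 5 \right)} + 4 u - \frac{25 \log{\left(u^{2} + \frac{5}{3} \right)}}{6} - \frac{4 \sqrt{15} \operatorname{atan}{\left(\frac{\sqrt{15} u}{5} \right)}}{3}.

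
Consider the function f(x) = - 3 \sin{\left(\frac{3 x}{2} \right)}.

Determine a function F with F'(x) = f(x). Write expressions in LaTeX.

A first test for any F(x): its x-derivative must equal f(x) identically.
Check: d/dx[2 \cos{\left(\frac{3 x}{2} \right)}] = - 3 \sin{\left(\frac{3 x}{2} \right)} = f(x).

An antiderivative is F(x) = 2 \cos{\left(\frac{3 x}{2} \right)}.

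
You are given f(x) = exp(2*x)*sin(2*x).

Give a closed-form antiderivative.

Whatever form F(x) takes, F'(x) = f(x) is non-negotiable.
Check: d/dx[-(-sin(2*x) + cos(2*x))*exp(2*x)/4] = exp(2*x)*sin(2*x) = f(x).

An antiderivative is F(x) = -(-sin(2*x) + cos(2*x))*exp(2*x)/4.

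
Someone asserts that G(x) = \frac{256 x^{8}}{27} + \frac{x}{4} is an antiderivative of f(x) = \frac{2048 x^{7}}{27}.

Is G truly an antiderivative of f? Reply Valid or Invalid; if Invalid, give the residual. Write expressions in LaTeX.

Invalid: d/dx[G] - f = \frac{1}{4}, which is not 0.

d/dx[G] = \frac{2048 x^{7}}{27} + \frac{1}{4}
d/dx[G] - f(x) = \frac{1}{4} != 0.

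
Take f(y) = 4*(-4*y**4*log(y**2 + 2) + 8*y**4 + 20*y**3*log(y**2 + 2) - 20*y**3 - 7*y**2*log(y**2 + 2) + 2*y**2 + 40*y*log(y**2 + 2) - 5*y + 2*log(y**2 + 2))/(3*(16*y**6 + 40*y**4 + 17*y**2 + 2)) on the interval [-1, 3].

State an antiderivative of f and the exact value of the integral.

Antiderivative: F(y) = (4*y*log(y**2 + 2) - 10*log(y**2 + 2))/(12*y**2 + 3); value = 2*log(11)/111 + 14*log(3)/15

A first test for any F(y): its y-derivative must equal f(y) identically.
F(y) = (4*y*log(y**2 + 2) - 10*log(y**2 + 2))/(12*y**2 + 3) is an antiderivative of f.
Check: d/dy[(4*y*log(y**2 + 2) - 10*log(y**2 + 2))/(12*y**2 + 3)] = (-16*y**4*log(y**2 + 2) + 32*y**4 + 80*y**3*log(y**2 + 2) - 80*y**3 - 28*y**2*log(y**2 + 2) + 8*y**2 + 160*y*log(y**2 + 2) - 20*y + 8*log(y**2 + 2))/(48*y**6 + 120*y**4 + 51*y**2 + 6), which equals f(y).
F(3) = 2*log(11)/111; F(-1) = -14*log(3)/15.
Integral = F(3) - F(-1) = 2*log(11)/111 + 14*log(3)/15.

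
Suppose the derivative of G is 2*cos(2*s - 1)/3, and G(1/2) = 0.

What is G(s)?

Whatever form G(s) takes, its d/ds must return the stated G'(s).
A general antiderivative is sin(2*s - 1)/3 + C.
The condition gives C = 0 - (0) = 0.
So G(s) = sin(2*s - 1)/3.
Check: d/ds[sin(2*s - 1)/3] = 2*cos(2*s - 1)/3 = G'(s).

G(s) = sin(2*s - 1)/3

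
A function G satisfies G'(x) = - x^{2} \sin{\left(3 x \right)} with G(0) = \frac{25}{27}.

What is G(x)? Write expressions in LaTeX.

G(x) = \frac{x^{2} \cos{\left(3 x \right)}}{3} - \frac{2 x \sin{\left(3 x \right)}}{9} - \frac{2 \cos{\left(3 x \right)}}{27} + 1

A candidate passes only if d/dx[G] lands on the given G'(x) exactly.
A general antiderivative is \frac{x^{2} \cos{\left(3 x \right)}}{3} - \frac{2 x \sin{\left(3 x \right)}}{9} - \frac{2 \cos{\left(3 x \right)}}{27} + C.
The condition gives C = \frac{25}{27} - (- \frac{2}{27}) = 1.
So G(x) = \frac{x^{2} \cos{\left(3 x \right)}}{3} - \frac{2 x \sin{\left(3 x \right)}}{9} - \frac{2 \cos{\left(3 x \right)}}{27} + 1.
Check: d/dx[\frac{x^{2} \cos{\left(3 x \right)}}{3} - \frac{2 x \sin{\left(3 x \right)}}{9} - \frac{2 \cos{\left(3 x \right)}}{27} + 1] = - x^{2} \sin{\left(3 x \right)} = G'(x).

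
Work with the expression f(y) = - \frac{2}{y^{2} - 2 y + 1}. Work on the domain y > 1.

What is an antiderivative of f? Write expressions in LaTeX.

Whatever form F(y) takes, F'(y) = f(y) is non-negotiable.
Check: d/dy[\frac{2}{y - 1}] = - \frac{2}{y^{2} - 2 y + 1} = f(y).

An antiderivative is F(y) = \frac{2}{y - 1}.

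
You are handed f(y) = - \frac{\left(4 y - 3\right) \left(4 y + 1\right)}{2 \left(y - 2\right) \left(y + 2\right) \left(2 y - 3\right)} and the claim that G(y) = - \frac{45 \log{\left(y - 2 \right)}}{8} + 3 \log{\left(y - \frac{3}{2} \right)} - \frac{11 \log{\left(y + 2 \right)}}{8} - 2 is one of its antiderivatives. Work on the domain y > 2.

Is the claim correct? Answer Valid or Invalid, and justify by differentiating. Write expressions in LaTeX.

Valid - the claim checks out under differentiation.

d/dy[G] = \frac{- 16 y^{2} + 8 y + 3}{4 y^{3} - 6 y^{2} - 16 y + 24}
This equals f(y) exactly, so the claim holds.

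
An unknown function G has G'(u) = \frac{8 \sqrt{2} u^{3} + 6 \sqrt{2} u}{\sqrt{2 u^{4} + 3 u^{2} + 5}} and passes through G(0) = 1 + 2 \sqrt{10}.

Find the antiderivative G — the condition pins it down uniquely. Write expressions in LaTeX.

G(u) = 2 \sqrt{2} \sqrt{2 u^{4} + 3 u^{2} + 5} + 1

G'(u) matches the chain-rule pattern g'(h)*h' with inner function h(u) = u^{4} + \frac{3 u^{2}}{2} + \frac{5}{2}; substituting w = h(u) collapses the integral.
A general antiderivative is 4 \sqrt{u^{4} + \frac{3 u^{2}}{2} + \frac{5}{2}} + C.
The condition gives C = 1 + 2 \sqrt{10} - (2 \sqrt{10}) = 1.
So G(u) = 2 \sqrt{2} \sqrt{2 u^{4} + 3 u^{2} + 5} + 1.
Check: d/du[2 \sqrt{2} \sqrt{2 u^{4} + 3 u^{2} + 5} + 1] = \frac{8 \sqrt{2} u^{3} + 6 \sqrt{2} u}{\sqrt{2 u^{4} + 3 u^{2} + 5}} = G'(u).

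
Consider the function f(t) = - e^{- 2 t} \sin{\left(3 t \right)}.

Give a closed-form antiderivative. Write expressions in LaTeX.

An antiderivative is F(t) = \frac{\left(2 \sin{\left(3 t \right)} + 3 \cos{\left(3 t \right)}\right) e^{- 2 t}}{13}.

An antiderivative F(t) passes only if d/dt[F] lands on f(t) exactly.
Check: d/dt[\frac{\left(2 \sin{\left(3 t \right)} + 3 \cos{\left(3 t \right)}\right) e^{- 2 t}}{13}] = - e^{- 2 t} \sin{\left(3 t \right)} = f(t).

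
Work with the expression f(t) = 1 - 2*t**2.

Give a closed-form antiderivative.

An antiderivative is F(t) = t*(3 - 2*t**2)/3.

Since d/dt undoes antidifferentiation here, F'(t) = f(t) is required of F(t).
Check: d/dt[t*(3 - 2*t**2)/3] = 1 - 2*t**2 = f(t).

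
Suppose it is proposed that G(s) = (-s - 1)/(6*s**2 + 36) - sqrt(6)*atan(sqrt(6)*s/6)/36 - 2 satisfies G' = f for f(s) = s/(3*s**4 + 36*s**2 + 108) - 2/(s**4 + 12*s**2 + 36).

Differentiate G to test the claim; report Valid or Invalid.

Valid - the claim checks out under differentiation.

d/ds[G] = (s - 6)/(3*s**4 + 36*s**2 + 108)
This equals f(s) exactly, so the claim holds.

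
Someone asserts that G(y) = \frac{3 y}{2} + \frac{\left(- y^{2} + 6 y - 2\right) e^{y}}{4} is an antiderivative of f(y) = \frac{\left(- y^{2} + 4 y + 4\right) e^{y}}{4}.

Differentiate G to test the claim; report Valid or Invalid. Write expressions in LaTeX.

Invalid: d/dy[G] - f = \frac{3}{2}, which is not 0.

d/dy[G] = - \frac{y^{2} e^{y}}{4} + y e^{y} + e^{y} + \frac{3}{2}
d/dy[G] - f(y) = \frac{3}{2} != 0.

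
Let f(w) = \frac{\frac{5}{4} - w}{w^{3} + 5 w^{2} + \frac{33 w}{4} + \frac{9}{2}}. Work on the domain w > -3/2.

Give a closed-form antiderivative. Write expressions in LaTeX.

Factor the denominator (\left(w + 2\right) \left(2 w + 3\right)^{2}) and decompose: f = - \frac{26}{2 w + 3} + \frac{22}{\left(2 w + 3\right)^{2}} + \frac{13}{w + 2}; each piece integrates to a log, atan, or power term.
Check: d/dw[\frac{- 13 \left(2 w + 3\right) \log{\left(w + \frac{3}{2} \right)} + 13 \left(2 w + 3\right) \log{\left(w + 2 \right)} - 11}{2 w + 3}] = \frac{5 - 4 w}{4 w^{3} + 20 w^{2} + 33 w + 18}, which equals f(w).

An antiderivative is F(w) = \frac{- 13 \left(2 w + 3\right) \log{\left(w + \frac{3}{2} \right)} + 13 \left(2 w + 3\right) \log{\left(w + 2 \right)} - 11}{2 w + 3}.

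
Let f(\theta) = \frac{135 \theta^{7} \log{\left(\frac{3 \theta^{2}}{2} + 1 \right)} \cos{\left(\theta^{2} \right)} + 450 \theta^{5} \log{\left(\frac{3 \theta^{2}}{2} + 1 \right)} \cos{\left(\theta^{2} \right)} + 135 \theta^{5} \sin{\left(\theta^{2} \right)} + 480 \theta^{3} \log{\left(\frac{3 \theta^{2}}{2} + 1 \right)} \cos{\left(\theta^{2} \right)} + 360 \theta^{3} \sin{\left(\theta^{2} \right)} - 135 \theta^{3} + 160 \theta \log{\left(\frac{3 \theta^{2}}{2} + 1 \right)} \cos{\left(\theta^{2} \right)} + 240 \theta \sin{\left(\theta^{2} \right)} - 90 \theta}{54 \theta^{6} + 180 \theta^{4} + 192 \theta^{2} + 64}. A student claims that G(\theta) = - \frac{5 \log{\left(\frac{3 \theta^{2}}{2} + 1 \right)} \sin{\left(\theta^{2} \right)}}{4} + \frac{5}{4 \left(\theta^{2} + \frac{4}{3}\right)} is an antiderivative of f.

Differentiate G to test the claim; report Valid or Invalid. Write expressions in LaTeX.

Invalid: d/d\theta[G] - f = \frac{- 15 \theta^{3} \log{\left(\frac{3 \theta^{2}}{2} + 1 \right)} \cos{\left(\theta^{2} \right)} - 10 \theta \log{\left(\frac{3 \theta^{2}}{2} + 1 \right)} \cos{\left(\theta^{2} \right)} - 15 \theta \sin{\left(\theta^{2} \right)}}{3 \theta^{2} + 2}, which is not 0.

d/d\theta[G] = \frac{- 135 \theta^{7} \log{\left(\frac{3 \theta^{2}}{2} + 1 \right)} \cos{\left(\theta^{2} \right)} - 450 \theta^{5} \log{\left(\frac{3 \theta^{2}}{2} + 1 \right)} \cos{\left(\theta^{2} \right)} - 135 \theta^{5} \sin{\left(\theta^{2} \right)} - 480 \theta^{3} \log{\left(\frac{3 \theta^{2}}{2} + 1 \right)} \cos{\left(\theta^{2} \right)} - 360 \theta^{3} \sin{\left(\theta^{2} \right)} - 135 \theta^{3} - 160 \theta \log{\left(\frac{3 \theta^{2}}{2} + 1 \right)} \cos{\left(\theta^{2} \right)} - 240 \theta \sin{\left(\theta^{2} \right)} - 90 \theta}{54 \theta^{6} + 180 \theta^{4} + 192 \theta^{2} + 64}
d/d\theta[G] - f(\theta) = \frac{- 15 \theta^{3} \log{\left(\frac{3 \theta^{2}}{2} + 1 \right)} \cos{\left(\theta^{2} \right)} - 10 \theta \log{\left(\frac{3 \theta^{2}}{2} + 1 \right)} \cos{\left(\theta^{2} \right)} - 15 \theta \sin{\left(\theta^{2} \right)}}{3 \theta^{2} + 2} != 0.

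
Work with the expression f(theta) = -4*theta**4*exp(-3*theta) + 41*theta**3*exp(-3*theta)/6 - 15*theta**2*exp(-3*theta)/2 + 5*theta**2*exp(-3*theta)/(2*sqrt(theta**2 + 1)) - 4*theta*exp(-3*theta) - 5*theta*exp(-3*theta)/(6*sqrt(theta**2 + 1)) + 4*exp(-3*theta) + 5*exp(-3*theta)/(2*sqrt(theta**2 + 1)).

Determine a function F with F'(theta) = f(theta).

An antiderivative is F(theta) = 4*theta**4*exp(-3*theta)/3 - theta**3*exp(-3*theta)/2 + 2*theta**2*exp(-3*theta) + 8*theta*exp(-3*theta)/3 - 5*sqrt(theta**2 + 1)*exp(-3*theta)/6 - 4*exp(-3*theta)/9.

Recognize the product-rule pattern: f = u'v + uv' with u = 4*theta**4/3 - theta**3/2 + 2*theta**2 + 8*theta/3 - 5*sqrt(theta**2 + 1)/6 - 4/9, v = exp(-3*theta), so integration by parts undoes it.
Check: d/dtheta[4*theta**4*exp(-3*theta)/3 - theta**3*exp(-3*theta)/2 + 2*theta**2*exp(-3*theta) + 8*theta*exp(-3*theta)/3 - 5*sqrt(theta**2 + 1)*exp(-3*theta)/6 - 4*exp(-3*theta)/9] = (-24*theta**4*sqrt(theta**2 + 1) + 41*theta**3*sqrt(theta**2 + 1) - 45*theta**2*sqrt(theta**2 + 1) + 15*theta**2 - 24*theta*sqrt(theta**2 + 1) - 5*theta + 24*sqrt(theta**2 + 1) + 15)*exp(-3*theta)/(6*sqrt(theta**2 + 1)), which equals f(theta).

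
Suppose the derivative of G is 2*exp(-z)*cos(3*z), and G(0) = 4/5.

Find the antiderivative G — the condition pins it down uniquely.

G(z) = 1 + 3*exp(-z)*sin(3*z)/5 - exp(-z)*cos(3*z)/5

The proposed G(z) is checked by its d/dz: the result must match the given G'(z).
A general antiderivative is 3*exp(-z)*sin(3*z)/5 - exp(-z)*cos(3*z)/5 + C.
The condition gives C = 4/5 - (-1/5) = 1.
So G(z) = 1 + 3*exp(-z)*sin(3*z)/5 - exp(-z)*cos(3*z)/5.
Check: d/dz[1 + 3*exp(-z)*sin(3*z)/5 - exp(-z)*cos(3*z)/5] = 2*exp(-z)*cos(3*z) = G'(z).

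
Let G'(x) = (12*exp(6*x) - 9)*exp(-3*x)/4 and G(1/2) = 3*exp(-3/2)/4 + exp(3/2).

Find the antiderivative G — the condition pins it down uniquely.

A first test for any G(x): its x-derivative must equal the given G'(x).
A general antiderivative is exp(3*x) + 3*exp(-3*x)/4 + C.
The condition gives C = 3*exp(-3/2)/4 + exp(3/2) - (3*exp(-3/2)/4 + exp(3/2)) = 0.
So G(x) = exp(3*x) + 3*exp(-3*x)/4.
Check: d/dx[exp(3*x) + 3*exp(-3*x)/4] = (12*exp(6*x) - 9)*exp(-3*x)/4 = G'(x).

G(x) = exp(3*x) + 3*exp(-3*x)/4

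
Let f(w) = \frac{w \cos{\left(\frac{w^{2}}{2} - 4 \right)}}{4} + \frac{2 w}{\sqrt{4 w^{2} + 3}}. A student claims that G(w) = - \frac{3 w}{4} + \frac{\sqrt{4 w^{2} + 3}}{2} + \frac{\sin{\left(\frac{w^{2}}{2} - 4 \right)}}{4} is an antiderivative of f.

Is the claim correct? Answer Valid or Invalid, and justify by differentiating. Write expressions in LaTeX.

Invalid: d/dw[G] - f = - \frac{3}{4}, which is not 0.

d/dw[G] = \frac{w \sqrt{4 w^{2} + 3} \cos{\left(\frac{w^{2}}{2} - 4 \right)} + 8 w - 3 \sqrt{4 w^{2} + 3}}{4 \sqrt{4 w^{2} + 3}}
d/dw[G] - f(w) = - \frac{3}{4} != 0.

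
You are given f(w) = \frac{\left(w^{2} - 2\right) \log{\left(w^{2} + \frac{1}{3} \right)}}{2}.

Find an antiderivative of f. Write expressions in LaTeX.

Any candidate F(w) must reproduce f(w) exactly when differentiated.
Check: d/dw[- \frac{w^{3}}{9} + \frac{19 w}{9} + \left(\frac{w^{3}}{6} - w\right) \log{\left(w^{2} + \frac{1}{3} \right)} - \frac{19 \sqrt{3} \operatorname{atan}{\left(\sqrt{3} w \right)}}{27}] = \frac{w^{2} \log{\left(w^{2} + \frac{1}{3} \right)}}{2} - \log{\left(w^{2} + \frac{1}{3} \right)}, which equals f(w).

An antiderivative is F(w) = - \frac{w^{3}}{9} + \frac{19 w}{9} + \left(\frac{w^{3}}{6} - w\right) \log{\left(w^{2} + \frac{1}{3} \right)} - \frac{19 \sqrt{3} \operatorname{atan}{\left(\sqrt{3} w \right)}}{27}.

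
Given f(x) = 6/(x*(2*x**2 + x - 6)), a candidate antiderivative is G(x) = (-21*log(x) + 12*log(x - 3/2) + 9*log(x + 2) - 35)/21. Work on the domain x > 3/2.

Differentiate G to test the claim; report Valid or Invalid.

Valid - the claim checks out under differentiation.

d/dx[G] = 6/(2*x**3 + x**2 - 6*x)
This equals f(x) exactly, so the claim holds.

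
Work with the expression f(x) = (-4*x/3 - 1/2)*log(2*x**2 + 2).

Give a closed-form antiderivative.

A first test for any F(x): its x-derivative must equal f(x) identically.
Check: d/dx[2*x**2/3 + x + (-2*x**2/3 - x/2)*log(2*x**2 + 2) - 2*log(x**2 + 1)/3 - atan(x)] = -4*x*log(x**2 + 1)/3 - 4*x*log(2)/3 - log(x**2 + 1)/2 - log(2)/2, which equals f(x).

An antiderivative is F(x) = 2*x**2/3 + x + (-2*x**2/3 - x/2)*log(2*x**2 + 2) - 2*log(x**2 + 1)/3 - atan(x).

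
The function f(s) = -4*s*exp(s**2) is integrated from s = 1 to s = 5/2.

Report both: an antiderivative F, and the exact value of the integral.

An antiderivative F(s) passes only if d/ds[F] lands on f(s) exactly.
F(s) = -2*exp(s**2) is an antiderivative of f.
Check: d/ds[-2*exp(s**2)] = -4*s*exp(s**2) = f(s).
F(5/2) = -2*exp(25/4); F(1) = -2*exp(1).
Integral = F(5/2) - F(1) = -2*exp(25/4) + 2*exp(1).

Antiderivative: F(s) = -2*exp(s**2); value = -2*exp(25/4) + 2*exp(1)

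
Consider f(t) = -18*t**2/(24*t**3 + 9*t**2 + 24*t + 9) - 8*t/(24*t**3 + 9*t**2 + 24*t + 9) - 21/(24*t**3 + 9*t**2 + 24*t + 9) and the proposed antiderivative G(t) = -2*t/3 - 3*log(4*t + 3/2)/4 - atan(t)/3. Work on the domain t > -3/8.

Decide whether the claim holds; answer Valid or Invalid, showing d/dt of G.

Invalid: d/dt[G] - f = -2/3, which is not 0.

d/dt[G] = (-16*t**3 - 24*t**2 - 24*t - 27)/(24*t**3 + 9*t**2 + 24*t + 9)
d/dt[G] - f(t) = -2/3 != 0.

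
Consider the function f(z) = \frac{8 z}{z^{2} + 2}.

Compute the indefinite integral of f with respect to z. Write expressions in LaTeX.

f matches the chain-rule pattern g'(h)*h' with inner function h(z) = z^{2} + 2; substituting u = h(z) collapses the integral.
Check: d/dz[4 \log{\left(z^{2} + 2 \right)}] = \frac{8 z}{z^{2} + 2} = f(z).

F(z) = 4 \log{\left(z^{2} + 2 \right)} + C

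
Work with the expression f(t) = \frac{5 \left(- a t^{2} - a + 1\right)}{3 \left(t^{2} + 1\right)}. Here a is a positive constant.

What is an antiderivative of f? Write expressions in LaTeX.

An antiderivative is F(t) = - \frac{5 a t}{3} + \frac{5 \operatorname{atan}{\left(t \right)}}{3}.

For F(t) to be correct the identity F'(t) - f(t) = 0 must hold.
Check: d/dt[- \frac{5 a t}{3} + \frac{5 \operatorname{atan}{\left(t \right)}}{3}] = \frac{- 5 a t^{2} - 5 a + 5}{3 t^{2} + 3}, which equals f(t).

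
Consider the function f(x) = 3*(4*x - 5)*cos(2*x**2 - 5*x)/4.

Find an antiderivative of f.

The substitution u = 2*x**2 - 5*x works: f is exactly (dF/du)*(du/dx) for that inner function.
Check: d/dx[3*sin(2*x**2 - 5*x)/4] = 3*x*cos(2*x**2 - 5*x) - 15*cos(2*x**2 - 5*x)/4, which equals f(x).

An antiderivative is F(x) = 3*sin(2*x**2 - 5*x)/4.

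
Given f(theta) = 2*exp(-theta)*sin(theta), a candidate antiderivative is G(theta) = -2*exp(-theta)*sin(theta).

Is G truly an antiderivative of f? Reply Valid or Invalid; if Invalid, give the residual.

d/dtheta[G] = (2*sin(theta) - 2*cos(theta))*exp(-theta)
d/dtheta[G] - f(theta) = -2*exp(-theta)*cos(theta) != 0.

Invalid: d/dtheta[G] - f = -2*exp(-theta)*cos(theta), which is not 0.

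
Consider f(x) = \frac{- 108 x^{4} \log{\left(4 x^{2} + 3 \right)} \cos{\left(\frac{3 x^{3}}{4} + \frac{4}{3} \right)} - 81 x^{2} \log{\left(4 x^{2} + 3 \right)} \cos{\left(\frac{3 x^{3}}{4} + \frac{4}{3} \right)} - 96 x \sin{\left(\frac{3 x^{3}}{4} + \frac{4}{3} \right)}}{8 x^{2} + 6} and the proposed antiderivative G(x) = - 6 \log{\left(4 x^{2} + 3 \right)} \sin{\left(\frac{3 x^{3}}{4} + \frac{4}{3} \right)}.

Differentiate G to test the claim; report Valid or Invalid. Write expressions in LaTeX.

d/dx[G] = \frac{- 108 x^{4} \log{\left(4 x^{2} + 3 \right)} \cos{\left(\frac{3 x^{3}}{4} + \frac{4}{3} \right)} - 81 x^{2} \log{\left(4 x^{2} + 3 \right)} \cos{\left(\frac{3 x^{3}}{4} + \frac{4}{3} \right)} - 96 x \sin{\left(\frac{3 x^{3}}{4} + \frac{4}{3} \right)}}{8 x^{2} + 6}
This equals f(x) exactly, so the claim holds.

Valid: G'(x) = f(x).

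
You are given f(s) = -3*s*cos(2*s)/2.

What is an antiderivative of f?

An antiderivative is F(s) = -3*(2*s*sin(2*s) + cos(2*s))/8.

Recover f(s) by differentiating a candidate F(s); any mismatch rules it out.
Check: d/ds[-3*(2*s*sin(2*s) + cos(2*s))/8] = -3*s*cos(2*s)/2 = f(s).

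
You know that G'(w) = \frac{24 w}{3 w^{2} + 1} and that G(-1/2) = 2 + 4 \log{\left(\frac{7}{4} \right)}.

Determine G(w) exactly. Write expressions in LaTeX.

G'(w) matches the chain-rule pattern g'(h)*h' with inner function h(w) = 3 w^{2} + 1; substituting u = h(w) collapses the integral.
A general antiderivative is 4 \log{\left(3 w^{2} + 1 \right)} + C.
The condition gives C = 2 + 4 \log{\left(\frac{7}{4} \right)} - (4 \log{\left(\frac{7}{4} \right)}) = 2.
So G(w) = 4 \log{\left(3 w^{2} + 1 \right)} + 2.
Check: d/dw[4 \log{\left(3 w^{2} + 1 \right)} + 2] = \frac{24 w}{3 w^{2} + 1} = G'(w).

G(w) = 4 \log{\left(3 w^{2} + 1 \right)} + 2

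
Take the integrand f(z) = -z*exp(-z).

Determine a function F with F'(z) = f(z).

An antiderivative is F(z) = (z + 1)*exp(-z).

Recognize the product-rule pattern: f = u'v + uv' with u = z + 1, v = exp(-z), so integration by parts undoes it.
Check: d/dz[(z + 1)*exp(-z)] = -z*exp(-z) = f(z).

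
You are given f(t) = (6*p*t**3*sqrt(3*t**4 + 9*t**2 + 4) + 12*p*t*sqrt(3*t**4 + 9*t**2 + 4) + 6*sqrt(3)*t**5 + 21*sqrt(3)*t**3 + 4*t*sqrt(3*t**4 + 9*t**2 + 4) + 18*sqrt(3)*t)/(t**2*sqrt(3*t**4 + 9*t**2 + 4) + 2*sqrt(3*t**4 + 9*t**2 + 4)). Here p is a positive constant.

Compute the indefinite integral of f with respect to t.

F(t) = 3*p*t**2 + 3*sqrt(t**4 + 3*t**2 + 4/3) + 2*log(3*t**2/2 + 3) + C

Recover f(t) by differentiating a candidate F(t); any mismatch rules it out.
Check: d/dt[3*p*t**2 + 3*sqrt(t**4 + 3*t**2 + 4/3) + 2*log(3*t**2/2 + 3)] = (6*p*t**3*sqrt(3*t**4 + 9*t**2 + 4) + 12*p*t*sqrt(3*t**4 + 9*t**2 + 4) + 6*sqrt(3)*t**5 + 21*sqrt(3)*t**3 + 4*t*sqrt(3*t**4 + 9*t**2 + 4) + 18*sqrt(3)*t)/(t**2*sqrt(3*t**4 + 9*t**2 + 4) + 2*sqrt(3*t**4 + 9*t**2 + 4)) = f(t).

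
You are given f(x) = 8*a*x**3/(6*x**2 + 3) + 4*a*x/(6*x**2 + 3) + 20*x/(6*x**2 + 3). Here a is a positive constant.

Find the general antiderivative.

F(x) = 2*a*x**2/3 + 5*log(2*x**2 + 1)/3 + C

The integrand splits into summands that can be handled one at a time.
Check: d/dx[2*a*x**2/3 + 5*log(2*x**2 + 1)/3] = (8*a*x**3 + 4*a*x + 20*x)/(6*x**2 + 3), which equals f(x).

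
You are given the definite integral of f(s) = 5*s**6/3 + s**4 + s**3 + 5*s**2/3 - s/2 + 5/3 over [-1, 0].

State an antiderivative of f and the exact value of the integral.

The integrand splits into summands that can be handled one at a time.
F(s) = s*(300*s**6 + 252*s**4 + 315*s**3 + 700*s**2 - 315*s + 2100)/1260 is an antiderivative of f.
Check: d/ds[s*(300*s**6 + 252*s**4 + 315*s**3 + 700*s**2 - 315*s + 2100)/1260] = 5*s**6/3 + s**4 + s**3 + 5*s**2/3 - s/2 + 5/3 = f(s).
F(0) = 0; F(-1) = -838/315.
Integral = F(0) - F(-1) = 838/315.

Antiderivative: F(s) = s*(300*s**6 + 252*s**4 + 315*s**3 + 700*s**2 - 315*s + 2100)/1260; value = 838/315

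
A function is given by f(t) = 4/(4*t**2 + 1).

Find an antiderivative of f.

A first test for any F(t): its t-derivative must equal f(t) identically.
Check: d/dt[2*atan(2*t)] = 4/(4*t**2 + 1) = f(t).

An antiderivative is F(t) = 2*atan(2*t).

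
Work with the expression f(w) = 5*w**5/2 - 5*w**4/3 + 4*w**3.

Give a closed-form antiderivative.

An antiderivative is F(w) = 5*w**6/12 - w**5/3 + w**4.

The integrand splits into summands that can be handled one at a time.
Check: d/dw[5*w**6/12 - w**5/3 + w**4] = 5*w**5/2 - 5*w**4/3 + 4*w**3 = f(w).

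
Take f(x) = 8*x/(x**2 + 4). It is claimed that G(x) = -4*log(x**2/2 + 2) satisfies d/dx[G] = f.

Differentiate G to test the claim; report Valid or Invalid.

Invalid: d/dx[G] - f = -16*x/(x**2 + 4), which is not 0.

d/dx[G] = -8*x/(x**2 + 4)
d/dx[G] - f(x) = -16*x/(x**2 + 4) != 0.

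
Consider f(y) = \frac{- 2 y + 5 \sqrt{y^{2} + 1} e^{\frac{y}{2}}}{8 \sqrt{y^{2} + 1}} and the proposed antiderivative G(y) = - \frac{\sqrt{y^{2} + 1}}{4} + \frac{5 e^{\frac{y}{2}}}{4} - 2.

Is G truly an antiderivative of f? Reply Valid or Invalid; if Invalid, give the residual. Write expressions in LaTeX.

d/dy[G] = \frac{- 2 y + 5 \sqrt{y^{2} + 1} e^{\frac{y}{2}}}{8 \sqrt{y^{2} + 1}}
This equals f(y) exactly, so the claim holds.

Valid. The derivative of G reproduces f.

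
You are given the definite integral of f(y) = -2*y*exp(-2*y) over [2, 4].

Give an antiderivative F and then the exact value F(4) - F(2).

Recognize the product-rule pattern: f = u'v + uv' with u = y + 1/2, v = exp(-2*y), so integration by parts undoes it.
F(y) = (2*y + 1)*exp(-2*y)/2 is an antiderivative of f.
Check: d/dy[(2*y + 1)*exp(-2*y)/2] = -2*y*exp(-2*y) = f(y).
F(4) = 9*exp(-8)/2; F(2) = 5*exp(-4)/2.
Integral = F(4) - F(2) = -5*exp(-4)/2 + 9*exp(-8)/2.

Antiderivative: F(y) = (2*y + 1)*exp(-2*y)/2; value = -5*exp(-4)/2 + 9*exp(-8)/2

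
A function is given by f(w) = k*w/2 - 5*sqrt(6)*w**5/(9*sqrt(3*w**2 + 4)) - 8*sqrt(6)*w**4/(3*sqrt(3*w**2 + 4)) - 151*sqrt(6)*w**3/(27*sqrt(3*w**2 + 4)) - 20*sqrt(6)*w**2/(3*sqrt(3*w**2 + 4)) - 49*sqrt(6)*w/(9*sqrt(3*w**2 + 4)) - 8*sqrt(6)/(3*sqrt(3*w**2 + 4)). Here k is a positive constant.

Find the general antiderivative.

The integrand splits into summands that can be handled one at a time.
Check: d/dw[k*w**2/4 - sqrt(w**2/2 + 2/3)*(-2*w**2/3 - 2*w - 2)**2/2] = (27*k*w*sqrt(3*w**2 + 4) - 30*sqrt(6)*w**5 - 144*sqrt(6)*w**4 - 302*sqrt(6)*w**3 - 360*sqrt(6)*w**2 - 294*sqrt(6)*w - 144*sqrt(6))/(54*sqrt(3*w**2 + 4)), which equals f(w).

F(w) = k*w**2/4 - sqrt(w**2/2 + 2/3)*(-2*w**2/3 - 2*w - 2)**2/2 + C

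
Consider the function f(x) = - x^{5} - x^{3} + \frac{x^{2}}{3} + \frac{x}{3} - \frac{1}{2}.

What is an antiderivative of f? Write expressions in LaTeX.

An antiderivative is F(x) = - \frac{x \left(6 x^{5} + 9 x^{3} - 4 x^{2} - 6 x + 18\right)}{36}.

The integrand splits into summands that can be handled one at a time.
Check: d/dx[- \frac{x \left(6 x^{5} + 9 x^{3} - 4 x^{2} - 6 x + 18\right)}{36}] = - x^{5} - x^{3} + \frac{x^{2}}{3} + \frac{x}{3} - \frac{1}{2} = f(x).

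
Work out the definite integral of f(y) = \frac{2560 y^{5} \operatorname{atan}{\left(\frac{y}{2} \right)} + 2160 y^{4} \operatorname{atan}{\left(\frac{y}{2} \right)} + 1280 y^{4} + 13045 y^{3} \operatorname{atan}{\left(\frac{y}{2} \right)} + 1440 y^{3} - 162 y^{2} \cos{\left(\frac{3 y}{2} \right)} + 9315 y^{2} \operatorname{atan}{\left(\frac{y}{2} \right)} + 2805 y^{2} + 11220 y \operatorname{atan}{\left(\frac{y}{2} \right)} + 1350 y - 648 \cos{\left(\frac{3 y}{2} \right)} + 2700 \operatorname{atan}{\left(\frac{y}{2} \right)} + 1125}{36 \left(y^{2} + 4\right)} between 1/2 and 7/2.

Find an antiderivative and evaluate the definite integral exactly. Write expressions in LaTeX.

Antiderivative: F(y) = 10 \left(- \frac{4 y^{2}}{3} - \frac{3 y}{4} - \frac{5}{4}\right)^{2} \operatorname{atan}{\left(\frac{y}{2} \right)} - 3 \sin{\left(\frac{3 y}{2} \right)}; value = - \frac{11045 \operatorname{atan}{\left(\frac{1}{4} \right)}}{288} + 3 \sin{\left(\frac{3}{4} \right)} - 3 \sin{\left(\frac{21}{4} \right)} + \frac{1176125 \operatorname{atan}{\left(\frac{7}{4} \right)}}{288}

Any candidate F(y) must reproduce f(y) exactly when differentiated.
F(y) = 10 \left(- \frac{4 y^{2}}{3} - \frac{3 y}{4} - \frac{5}{4}\right)^{2} \operatorname{atan}{\left(\frac{y}{2} \right)} - 3 \sin{\left(\frac{3 y}{2} \right)} is an antiderivative of f.
Check: d/dy[10 \left(- \frac{4 y^{2}}{3} - \frac{3 y}{4} - \frac{5}{4}\right)^{2} \operatorname{atan}{\left(\frac{y}{2} \right)} - 3 \sin{\left(\frac{3 y}{2} \right)}] = \frac{2560 y^{5} \operatorname{atan}{\left(\frac{y}{2} \right)} + 2160 y^{4} \operatorname{atan}{\left(\frac{y}{2} \right)} + 1280 y^{4} + 13045 y^{3} \operatorname{atan}{\left(\frac{y}{2} \right)} + 1440 y^{3} - 162 y^{2} \cos{\left(\frac{3 y}{2} \right)} + 9315 y^{2} \operatorname{atan}{\left(\frac{y}{2} \right)} + 2805 y^{2} + 11220 y \operatorname{atan}{\left(\frac{y}{2} \right)} + 1350 y - 648 \cos{\left(\frac{3 y}{2} \right)} + 2700 \operatorname{atan}{\left(\frac{y}{2} \right)} + 1125}{36 y^{2} + 144}, which equals f(y).
F(7/2) = - 3 \sin{\left(\frac{21}{4} \right)} + \frac{1176125 \operatorname{atan}{\left(\frac{7}{4} \right)}}{288}; F(1/2) = - 3 \sin{\left(\frac{3}{4} \right)} + \frac{11045 \operatorname{atan}{\left(\frac{1}{4} \right)}}{288}.
Integral = F(7/2) - F(1/2) = - \frac{11045 \operatorname{atan}{\left(\frac{1}{4} \right)}}{288} + 3 \sin{\left(\frac{3}{4} \right)} - 3 \sin{\left(\frac{21}{4} \right)} + \frac{1176125 \operatorname{atan}{\left(\frac{7}{4} \right)}}{288}.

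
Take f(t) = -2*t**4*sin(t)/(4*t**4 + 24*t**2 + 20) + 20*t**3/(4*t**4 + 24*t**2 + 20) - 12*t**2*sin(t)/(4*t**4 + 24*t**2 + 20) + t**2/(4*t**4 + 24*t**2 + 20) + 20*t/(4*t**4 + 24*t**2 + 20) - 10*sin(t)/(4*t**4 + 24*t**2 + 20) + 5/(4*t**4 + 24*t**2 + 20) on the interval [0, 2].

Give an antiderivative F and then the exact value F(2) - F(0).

Antiderivative: F(t) = 5*log(t**2 + 5)/2 + cos(t)/2 + atan(t)/4; value = -5*log(5/2)/2 - 1/2 + cos(2)/2 + atan(2)/4 + 5*log(9/2)/2

Integrate term by term and add the pieces.
F(t) = 5*log(t**2 + 5)/2 + cos(t)/2 + atan(t)/4 is an antiderivative of f.
Check: d/dt[5*log(t**2 + 5)/2 + cos(t)/2 + atan(t)/4] = (-2*t**4*sin(t) + 20*t**3 - 12*t**2*sin(t) + t**2 + 20*t - 10*sin(t) + 5)/(4*t**4 + 24*t**2 + 20), which equals f(t).
F(2) = cos(2)/2 + atan(2)/4 + 5*log(9)/2; F(0) = 1/2 + 5*log(5)/2.
Integral = F(2) - F(0) = -5*log(5/2)/2 - 1/2 + cos(2)/2 + atan(2)/4 + 5*log(9/2)/2.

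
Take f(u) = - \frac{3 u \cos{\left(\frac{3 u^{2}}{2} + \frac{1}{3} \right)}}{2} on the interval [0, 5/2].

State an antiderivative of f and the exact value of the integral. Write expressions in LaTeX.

Antiderivative: F(u) = - \frac{\sin{\left(\frac{3 u^{2}}{2} + \frac{1}{3} \right)}}{2}; value = - \frac{\sin{\left(\frac{233}{24} \right)}}{2} + \frac{\sin{\left(\frac{1}{3} \right)}}{2}

The substitution w = \frac{3 u^{2}}{2} + \frac{1}{3} works: f is exactly (dF/dw)*(dw/du) for that inner function.
F(u) = - \frac{\sin{\left(\frac{3 u^{2}}{2} + \frac{1}{3} \right)}}{2} is an antiderivative of f.
Check: d/du[- \frac{\sin{\left(\frac{3 u^{2}}{2} + \frac{1}{3} \right)}}{2}] = - \frac{3 u \cos{\left(\frac{3 u^{2}}{2} + \frac{1}{3} \right)}}{2} = f(u).
F(5/2) = - \frac{\sin{\left(\frac{233}{24} \right)}}{2}; F(0) = - \frac{\sin{\left(\frac{1}{3} \right)}}{2}.
Integral = F(5/2) - F(0) = - \frac{\sin{\left(\frac{233}{24} \right)}}{2} + \frac{\sin{\left(\frac{1}{3} \right)}}{2}.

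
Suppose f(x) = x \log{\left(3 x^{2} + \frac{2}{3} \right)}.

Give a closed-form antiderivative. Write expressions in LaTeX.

For F(x) to be correct the identity F'(x) - f(x) = 0 must hold.
Check: d/dx[\frac{x^{2} \log{\left(3 x^{2} + \frac{2}{3} \right)}}{2} - \frac{x^{2}}{2} + \frac{\log{\left(9 x^{2} + 2 \right)}}{9}] = x \log{\left(3 x^{2} + \frac{2}{3} \right)} = f(x).

An antiderivative is F(x) = \frac{x^{2} \log{\left(3 x^{2} + \frac{2}{3} \right)}}{2} - \frac{x^{2}}{2} + \frac{\log{\left(9 x^{2} + 2 \right)}}{9}.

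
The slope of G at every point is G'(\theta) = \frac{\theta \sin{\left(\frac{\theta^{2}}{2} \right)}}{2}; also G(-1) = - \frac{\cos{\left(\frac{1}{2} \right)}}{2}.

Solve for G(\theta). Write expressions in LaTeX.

G(\theta) = - \frac{\cos{\left(\frac{\theta^{2}}{2} \right)}}{2}

G'(\theta) matches the chain-rule pattern g'(h)*h' with inner function h(\theta) = \frac{\theta^{2}}{2}; substituting u = h(\theta) collapses the integral.
A general antiderivative is - \frac{\cos{\left(\frac{\theta^{2}}{2} \right)}}{2} + C.
The condition gives C = - \frac{\cos{\left(\frac{1}{2} \right)}}{2} - (- \frac{\cos{\left(\frac{1}{2} \right)}}{2}) = 0.
So G(\theta) = - \frac{\cos{\left(\frac{\theta^{2}}{2} \right)}}{2}.
Check: d/d\theta[- \frac{\cos{\left(\frac{\theta^{2}}{2} \right)}}{2}] = \frac{\theta \sin{\left(\frac{\theta^{2}}{2} \right)}}{2} = G'(\theta).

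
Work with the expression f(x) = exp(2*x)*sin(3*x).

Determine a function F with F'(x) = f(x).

Differentiate the proposed F(x) back; it has to land on f(x) exactly.
Check: d/dx[2*exp(2*x)*sin(3*x)/13 - 3*exp(2*x)*cos(3*x)/13] = exp(2*x)*sin(3*x) = f(x).

An antiderivative is F(x) = 2*exp(2*x)*sin(3*x)/13 - 3*exp(2*x)*cos(3*x)/13.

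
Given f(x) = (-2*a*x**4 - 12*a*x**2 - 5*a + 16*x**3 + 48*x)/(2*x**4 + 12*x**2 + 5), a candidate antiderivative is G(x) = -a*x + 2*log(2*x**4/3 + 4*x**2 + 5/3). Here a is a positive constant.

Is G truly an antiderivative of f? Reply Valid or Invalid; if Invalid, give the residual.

Valid. The derivative of G reproduces f.

d/dx[G] = (-2*a*x**4 - 12*a*x**2 - 5*a + 16*x**3 + 48*x)/(2*x**4 + 12*x**2 + 5)
This equals f(x) exactly, so the claim holds.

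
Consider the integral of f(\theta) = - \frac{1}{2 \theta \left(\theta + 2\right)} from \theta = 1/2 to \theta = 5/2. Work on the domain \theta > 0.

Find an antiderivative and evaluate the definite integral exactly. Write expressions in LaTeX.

Antiderivative: F(\theta) = - \frac{\log{\left(\theta \right)}}{4} + \frac{\log{\left(\theta + 2 \right)}}{4}; value = - \frac{\log{\left(\frac{5}{2} \right)}}{2} - \frac{\log{\left(2 \right)}}{4} + \frac{\log{\left(\frac{9}{2} \right)}}{4}

The denominator factors as 2 \theta \left(\theta + 2\right); partial fractions split f into directly integrable pieces: \frac{1}{4 \left(\theta + 2\right)} - \frac{1}{4 \theta}.
F(\theta) = - \frac{\log{\left(\theta \right)}}{4} + \frac{\log{\left(\theta + 2 \right)}}{4} is an antiderivative of f.
Check: d/d\theta[- \frac{\log{\left(\theta \right)}}{4} + \frac{\log{\left(\theta + 2 \right)}}{4}] = - \frac{1}{2 \theta^{2} + 4 \theta}, which equals f(\theta).
F(5/2) = - \frac{\log{\left(\frac{5}{2} \right)}}{4} + \frac{\log{\left(\frac{9}{2} \right)}}{4}; F(1/2) = \frac{\log{\left(2 \right)}}{4} + \frac{\log{\left(\frac{5}{2} \right)}}{4}.
Integral = F(5/2) - F(1/2) = - \frac{\log{\left(\frac{5}{2} \right)}}{2} - \frac{\log{\left(2 \right)}}{4} + \frac{\log{\left(\frac{9}{2} \right)}}{4}.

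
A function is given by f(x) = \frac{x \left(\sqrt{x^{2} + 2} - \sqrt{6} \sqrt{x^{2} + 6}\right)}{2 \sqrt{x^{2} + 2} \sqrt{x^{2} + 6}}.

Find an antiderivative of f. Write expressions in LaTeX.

Recover f(x) by differentiating a candidate F(x); any mismatch rules it out.
Check: d/dx[\frac{\sqrt{x^{2} + 6}}{2} - \sqrt{\frac{3 x^{2}}{2} + 3}] = \frac{x \sqrt{x^{2} + 2} - \sqrt{6} x \sqrt{x^{2} + 6}}{2 \sqrt{x^{2} + 2} \sqrt{x^{2} + 6}}, which equals f(x).

An antiderivative is F(x) = \frac{\sqrt{x^{2} + 6}}{2} - \sqrt{\frac{3 x^{2}}{2} + 3}.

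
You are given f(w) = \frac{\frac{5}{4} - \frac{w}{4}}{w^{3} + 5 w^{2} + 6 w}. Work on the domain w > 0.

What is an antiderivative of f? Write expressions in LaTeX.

Factor the denominator (4 w \left(w + 2\right) \left(w + 3\right)) and decompose: f = \frac{2}{3 \left(w + 3\right)} - \frac{7}{8 \left(w + 2\right)} + \frac{5}{24 w}; each piece integrates to a log, atan, or power term.
Check: d/dw[\frac{5 \log{\left(w \right)}}{24} - \frac{7 \log{\left(w + 2 \right)}}{8} + \frac{2 \log{\left(w + 3 \right)}}{3}] = \frac{5 - w}{4 w^{3} + 20 w^{2} + 24 w}, which equals f(w).

An antiderivative is F(w) = \frac{5 \log{\left(w \right)}}{24} - \frac{7 \log{\left(w + 2 \right)}}{8} + \frac{2 \log{\left(w + 3 \right)}}{3}.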